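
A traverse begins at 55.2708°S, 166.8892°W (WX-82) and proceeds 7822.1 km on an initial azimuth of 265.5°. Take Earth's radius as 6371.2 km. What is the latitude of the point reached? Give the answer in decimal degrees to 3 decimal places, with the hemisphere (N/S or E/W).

18.575°S

δ = d/R = 7822.1/6371.2 = 1.227728 rad
φ₂ = arcsin(sin φ₁ cos δ + cos φ₁ sin δ cos θ)
   = arcsin(-0.82185·0.33638 + 0.56970·0.94173·-0.07846) = -18.57508°
λ₂ = λ₁ + atan2(sin θ sin δ cos φ₁, cos δ − sin φ₁ sin φ₂) = 111.04895°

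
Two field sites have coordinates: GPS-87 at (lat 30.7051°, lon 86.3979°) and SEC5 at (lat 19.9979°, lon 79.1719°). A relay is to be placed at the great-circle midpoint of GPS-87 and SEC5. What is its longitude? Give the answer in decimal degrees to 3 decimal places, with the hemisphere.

Bx = cos φ₂ cos Δλ = 0.932242,  By = cos φ₂ sin Δλ = -0.118199
φₘ = atan2(sin φ₁ + sin φ₂, √((cos φ₁ + Bx)² + By²)) = 25.39555°
λₘ = λ₁ + atan2(By, cos φ₁ + Bx) = 82.62427°

82.624°E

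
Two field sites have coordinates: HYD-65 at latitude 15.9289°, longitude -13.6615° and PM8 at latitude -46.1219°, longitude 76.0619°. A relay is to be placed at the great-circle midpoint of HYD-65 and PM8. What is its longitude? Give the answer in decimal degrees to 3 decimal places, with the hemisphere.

Bx = cos φ₂ cos Δλ = 0.003346,  By = cos φ₂ sin Δλ = 0.693118
φₘ = atan2(sin φ₁ + sin φ₂, √((cos φ₁ + Bx)² + By²)) = -20.59159°
λₘ = λ₁ + atan2(By, cos φ₁ + Bx) = 22.02800°

22.028°E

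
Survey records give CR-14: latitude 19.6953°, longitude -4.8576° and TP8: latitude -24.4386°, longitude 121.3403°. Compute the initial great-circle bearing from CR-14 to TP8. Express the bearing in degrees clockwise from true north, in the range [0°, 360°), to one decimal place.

Δλ = 126.1979°
y = sin Δλ · cos φ₂ = 0.734681
x = cos φ₁ sin φ₂ − sin φ₁ cos φ₂ cos Δλ = -0.208312
θ = atan2(y, x) = 105.8302° → 105.8302° (mod 360°)

105.8°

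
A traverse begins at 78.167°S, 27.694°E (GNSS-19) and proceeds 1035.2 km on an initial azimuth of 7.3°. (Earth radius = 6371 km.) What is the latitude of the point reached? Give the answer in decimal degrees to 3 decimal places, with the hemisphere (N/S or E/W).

68.900°S

δ = d/R = 1035.2/6371 = 0.162486 rad
φ₂ = arcsin(sin φ₁ cos δ + cos φ₁ sin δ cos θ)
   = arcsin(-0.97875·0.98683 + 0.20506·0.16177·0.99189) = -68.89998°
λ₂ = λ₁ + atan2(sin θ sin δ cos φ₁, cos δ − sin φ₁ sin φ₂) = 30.96732°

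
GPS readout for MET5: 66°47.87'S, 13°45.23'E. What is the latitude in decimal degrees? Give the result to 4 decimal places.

66.7978°S

66° + 47.87′/60 = 66 + 0.79783 = 66.7978°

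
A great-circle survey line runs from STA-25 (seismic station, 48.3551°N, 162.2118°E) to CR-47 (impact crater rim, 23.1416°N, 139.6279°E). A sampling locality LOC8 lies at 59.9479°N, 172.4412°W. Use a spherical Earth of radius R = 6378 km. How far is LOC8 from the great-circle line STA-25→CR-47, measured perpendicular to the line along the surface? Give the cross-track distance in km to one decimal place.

45.4 km

δ₁₃ = central angle STA-25→LOC8 = 0.325270 rad  (haversine)
θ₁₃ = bearing STA-25→LOC8 = 42.134°,  θ₁₂ = bearing STA-25→CR-47 = 223.410°
dₓₜ = R·arcsin(sin δ₁₃ · sin(θ₁₃ − θ₁₂)) = 6378·arcsin(0.31956·sin(-181.276°)) = 45.373 km
|dₓₜ| = 45.373 km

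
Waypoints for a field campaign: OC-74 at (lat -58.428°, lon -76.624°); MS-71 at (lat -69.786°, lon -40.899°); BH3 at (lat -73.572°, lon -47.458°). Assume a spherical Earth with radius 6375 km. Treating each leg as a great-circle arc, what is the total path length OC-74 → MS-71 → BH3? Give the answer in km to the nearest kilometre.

2576 km

OC-74→MS-71: c = 0.328974 rad, d = 2097.21 km
MS-71→BH3: c = 0.075144 rad, d = 479.04 km
Total = 2097.21 + 479.04 = 2576.25 km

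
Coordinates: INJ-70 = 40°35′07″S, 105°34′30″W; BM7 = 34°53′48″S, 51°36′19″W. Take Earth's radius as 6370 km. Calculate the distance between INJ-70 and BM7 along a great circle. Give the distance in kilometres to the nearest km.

INJ-70: φ = -40.58528°, λ = -105.57500°
BM7: φ = -34.89667°, λ = -51.60528°
Δφ = 5.6886°,  Δλ = 53.9697°
a = sin²(Δφ/2) + cos φ₁ cos φ₂ sin²(Δλ/2) = 0.130709
c = 2·arcsin(√a) = 0.739833 rad = 42.3893°
d = R·c = 6370 × 0.739833 = 4712.7 km

4713 km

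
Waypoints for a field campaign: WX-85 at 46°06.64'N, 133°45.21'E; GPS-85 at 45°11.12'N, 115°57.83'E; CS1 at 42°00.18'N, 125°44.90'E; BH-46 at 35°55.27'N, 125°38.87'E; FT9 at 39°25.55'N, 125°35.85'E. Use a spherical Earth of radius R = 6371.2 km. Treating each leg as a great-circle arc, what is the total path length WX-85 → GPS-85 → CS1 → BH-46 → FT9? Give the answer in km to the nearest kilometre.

WX-85: φ = +46.11067°, λ = +133.75350°
GPS-85: φ = +45.18533°, λ = +115.96383°
CS1: φ = +42.00300°, λ = +125.74833°
BH-46: φ = +35.92117°, λ = +125.64783°
FT9: φ = +39.42583°, λ = +125.59750°
WX-85→GPS-85: c = 0.217195 rad, d = 1383.79 km
GPS-85→CS1: c = 0.135460 rad, d = 863.04 km
CS1→BH-46: c = 0.106157 rad, d = 676.35 km
BH-46→FT9: c = 0.061172 rad, d = 389.74 km
Total = 1383.79 + 863.04 + 676.35 + 389.74 = 3312.92 km

3313 km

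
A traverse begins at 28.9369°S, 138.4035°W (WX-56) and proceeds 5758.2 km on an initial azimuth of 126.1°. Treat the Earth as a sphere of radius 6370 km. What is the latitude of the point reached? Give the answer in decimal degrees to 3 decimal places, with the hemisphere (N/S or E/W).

44.784°S

δ = d/R = 5758.2/6370 = 0.903956 rad
φ₂ = arcsin(sin φ₁ cos δ + cos φ₁ sin δ cos θ)
   = arcsin(-0.48385·0.61851 + 0.87515·0.78578·-0.58920) = -44.78424°
λ₂ = λ₁ + atan2(sin θ sin δ cos φ₁, cos δ − sin φ₁ sin φ₂) = -74.95600°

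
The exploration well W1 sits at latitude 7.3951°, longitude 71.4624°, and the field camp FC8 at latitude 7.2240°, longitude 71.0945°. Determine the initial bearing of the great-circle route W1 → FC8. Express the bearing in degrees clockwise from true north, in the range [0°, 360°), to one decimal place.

Δλ = -0.3679°
y = sin Δλ · cos φ₂ = -0.006370
x = cos φ₁ sin φ₂ − sin φ₁ cos φ₂ cos Δλ = -0.002984
θ = atan2(y, x) = -115.0976° → 244.9024° (mod 360°)

244.9°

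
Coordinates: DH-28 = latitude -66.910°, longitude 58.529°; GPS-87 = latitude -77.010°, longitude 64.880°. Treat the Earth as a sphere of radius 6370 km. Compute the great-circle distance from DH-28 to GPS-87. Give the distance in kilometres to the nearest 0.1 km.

Δφ = -10.1000°,  Δλ = 6.3510°
a = sin²(Δφ/2) + cos φ₁ cos φ₂ sin²(Δλ/2) = 0.008019
c = 2·arcsin(√a) = 0.179337 rad = 10.2753°
d = R·c = 6370 × 0.179337 = 1142.4 km

1142.4 km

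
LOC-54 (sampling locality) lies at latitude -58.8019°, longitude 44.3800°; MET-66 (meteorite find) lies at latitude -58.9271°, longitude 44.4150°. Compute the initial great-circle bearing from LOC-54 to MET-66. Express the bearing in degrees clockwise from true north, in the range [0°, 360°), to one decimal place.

Δλ = 0.0350°
y = sin Δλ · cos φ₂ = 0.000315
x = cos φ₁ sin φ₂ − sin φ₁ cos φ₂ cos Δλ = -0.002185
θ = atan2(y, x) = 171.7900° → 171.7900° (mod 360°)

171.8°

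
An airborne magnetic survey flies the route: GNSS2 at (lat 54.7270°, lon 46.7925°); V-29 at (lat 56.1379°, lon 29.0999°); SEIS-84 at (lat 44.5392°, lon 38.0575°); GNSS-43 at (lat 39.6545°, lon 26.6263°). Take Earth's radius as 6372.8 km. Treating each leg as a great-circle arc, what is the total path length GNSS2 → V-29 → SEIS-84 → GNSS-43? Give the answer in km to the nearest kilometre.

3647 km

GNSS2→V-29: c = 0.176424 rad, d = 1124.32 km
V-29→SEIS-84: c = 0.225260 rad, d = 1435.54 km
SEIS-84→GNSS-43: c = 0.170604 rad, d = 1087.23 km
Total = 1124.32 + 1435.54 + 1087.23 = 3647.08 km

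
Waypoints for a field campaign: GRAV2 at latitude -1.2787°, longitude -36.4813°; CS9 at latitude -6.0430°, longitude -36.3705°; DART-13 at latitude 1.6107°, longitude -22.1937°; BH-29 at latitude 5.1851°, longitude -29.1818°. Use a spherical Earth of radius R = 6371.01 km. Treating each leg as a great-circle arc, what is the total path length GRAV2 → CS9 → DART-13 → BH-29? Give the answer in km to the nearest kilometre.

3191 km

GRAV2→CS9: c = 0.083175 rad, d = 529.91 km
CS9→DART-13: c = 0.280862 rad, d = 1789.37 km
DART-13→BH-29: c = 0.136785 rad, d = 871.46 km
Total = 529.91 + 1789.37 + 871.46 = 3190.74 km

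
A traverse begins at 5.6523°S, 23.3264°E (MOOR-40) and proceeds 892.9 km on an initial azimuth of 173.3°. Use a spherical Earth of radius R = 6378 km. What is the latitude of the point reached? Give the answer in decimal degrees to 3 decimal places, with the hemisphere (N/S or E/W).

13.618°S

δ = d/R = 892.9/6378 = 0.139997 rad
φ₂ = arcsin(sin φ₁ cos δ + cos φ₁ sin δ cos θ)
   = arcsin(-0.09849·0.99022 + 0.99514·0.13954·-0.99317) = -13.61762°
λ₂ = λ₁ + atan2(sin θ sin δ cos φ₁, cos δ − sin φ₁ sin φ₂) = 24.28621°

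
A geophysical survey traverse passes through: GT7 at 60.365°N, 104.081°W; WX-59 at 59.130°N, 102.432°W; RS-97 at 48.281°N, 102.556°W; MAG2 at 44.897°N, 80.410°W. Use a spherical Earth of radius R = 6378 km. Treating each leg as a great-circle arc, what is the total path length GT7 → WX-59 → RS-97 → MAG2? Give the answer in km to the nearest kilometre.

3102 km

GT7→WX-59: c = 0.025976 rad, d = 165.68 km
WX-59→RS-97: c = 0.189355 rad, d = 1207.71 km
RS-97→MAG2: c = 0.271093 rad, d = 1729.03 km
Total = 165.68 + 1207.71 + 1729.03 = 3102.42 km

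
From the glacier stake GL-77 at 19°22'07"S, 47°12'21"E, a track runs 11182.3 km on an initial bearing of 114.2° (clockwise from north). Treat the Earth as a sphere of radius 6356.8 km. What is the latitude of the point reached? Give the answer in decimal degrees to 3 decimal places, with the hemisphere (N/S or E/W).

18.530°S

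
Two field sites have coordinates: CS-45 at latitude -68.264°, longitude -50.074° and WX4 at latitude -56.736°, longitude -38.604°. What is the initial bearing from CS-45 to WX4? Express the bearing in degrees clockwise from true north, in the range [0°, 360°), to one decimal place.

Δλ = 11.4700°
y = sin Δλ · cos φ₂ = 0.109071
x = cos φ₁ sin φ₂ − sin φ₁ cos φ₂ cos Δλ = 0.189672
θ = atan2(y, x) = 29.9012° → 29.9012° (mod 360°)

29.9°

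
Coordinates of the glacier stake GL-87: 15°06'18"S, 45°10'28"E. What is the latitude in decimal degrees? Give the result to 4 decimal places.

15° + 6′/60 + 18″/3600 = 15 + 0.10000 + 0.00500 = 15.1050°

15.1050°S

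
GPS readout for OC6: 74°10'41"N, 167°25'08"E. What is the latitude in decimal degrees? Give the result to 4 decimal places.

74.1781°N

74° + 10′/60 + 41″/3600 = 74 + 0.16667 + 0.01139 = 74.1781°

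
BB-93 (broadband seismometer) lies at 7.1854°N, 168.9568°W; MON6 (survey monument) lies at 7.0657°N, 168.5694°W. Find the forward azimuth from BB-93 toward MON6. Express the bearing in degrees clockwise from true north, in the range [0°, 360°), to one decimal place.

Δλ = 0.3874°
y = sin Δλ · cos φ₂ = 0.006710
x = cos φ₁ sin φ₂ − sin φ₁ cos φ₂ cos Δλ = -0.002086
θ = atan2(y, x) = 107.2719° → 107.2719° (mod 360°)

107.3°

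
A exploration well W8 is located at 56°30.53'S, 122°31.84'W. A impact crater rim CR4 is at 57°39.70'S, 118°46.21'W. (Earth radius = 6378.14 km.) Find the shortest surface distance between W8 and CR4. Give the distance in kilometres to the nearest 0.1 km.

W8: φ = -56.50883°, λ = -122.53067°
CR4: φ = -57.66167°, λ = -118.77017°
Δφ = -1.1528°,  Δλ = 3.7605°
a = sin²(Δφ/2) + cos φ₁ cos φ₂ sin²(Δλ/2) = 0.000419
c = 2·arcsin(√a) = 0.040940 rad = 2.3457°
d = R·c = 6378.14 × 0.040940 = 261.1 km

261.1 km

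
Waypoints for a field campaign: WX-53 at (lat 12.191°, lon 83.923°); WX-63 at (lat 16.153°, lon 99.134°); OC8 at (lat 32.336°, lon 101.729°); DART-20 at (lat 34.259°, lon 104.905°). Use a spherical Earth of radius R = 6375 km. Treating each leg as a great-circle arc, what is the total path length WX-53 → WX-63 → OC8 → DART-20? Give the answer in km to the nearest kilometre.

3883 km

WX-53→WX-63: c = 0.266426 rad, d = 1698.46 km
WX-63→OC8: c = 0.285418 rad, d = 1819.54 km
OC8→DART-20: c = 0.057205 rad, d = 364.68 km
Total = 1698.46 + 1819.54 + 364.68 = 3882.68 km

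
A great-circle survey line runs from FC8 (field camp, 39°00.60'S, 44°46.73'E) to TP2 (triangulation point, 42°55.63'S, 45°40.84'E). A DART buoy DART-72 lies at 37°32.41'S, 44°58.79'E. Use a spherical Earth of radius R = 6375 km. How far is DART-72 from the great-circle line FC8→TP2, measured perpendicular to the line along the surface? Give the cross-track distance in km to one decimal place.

FC8: φ = -39.01000°, λ = +44.77883°
TP2: φ = -42.92717°, λ = +45.68067°
DART-72: φ = -37.54017°, λ = +44.97983°
δ₁₃ = central angle FC8→DART-72 = 0.025801 rad  (haversine)
θ₁₃ = bearing FC8→DART-72 = 6.190°,  θ₁₂ = bearing FC8→TP2 = 170.432°
dₓₜ = R·arcsin(sin δ₁₃ · sin(θ₁₃ − θ₁₂)) = 6375·arcsin(0.02580·sin(-164.242°)) = -44.663 km
|dₓₜ| = 44.663 km

44.7 km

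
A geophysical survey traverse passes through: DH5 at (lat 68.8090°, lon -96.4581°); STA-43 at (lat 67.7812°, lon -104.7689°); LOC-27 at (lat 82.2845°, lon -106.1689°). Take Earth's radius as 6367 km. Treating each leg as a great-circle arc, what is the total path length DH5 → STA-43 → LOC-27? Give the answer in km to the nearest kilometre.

DH5→STA-43: c = 0.056511 rad, d = 359.81 km
STA-43→LOC-27: c = 0.253191 rad, d = 1612.07 km
Total = 359.81 + 1612.07 = 1971.87 km

1972 km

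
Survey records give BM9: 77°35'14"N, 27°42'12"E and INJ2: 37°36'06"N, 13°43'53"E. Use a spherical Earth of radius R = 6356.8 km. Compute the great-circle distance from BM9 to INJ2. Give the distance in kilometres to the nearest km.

BM9: φ = +77.58722°, λ = +27.70333°
INJ2: φ = +37.60167°, λ = +13.73139°
Δφ = -39.9856°,  Δλ = -13.9719°
a = sin²(Δφ/2) + cos φ₁ cos φ₂ sin²(Δλ/2) = 0.119416
c = 2·arcsin(√a) = 0.705684 rad = 40.4327°
d = R·c = 6356.8 × 0.705684 = 4485.9 km

4486 km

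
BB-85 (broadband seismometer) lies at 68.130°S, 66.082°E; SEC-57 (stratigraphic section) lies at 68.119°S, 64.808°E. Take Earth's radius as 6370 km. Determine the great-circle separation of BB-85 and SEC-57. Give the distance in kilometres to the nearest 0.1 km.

52.8 km

Δφ = 0.0110°,  Δλ = -1.2740°
a = sin²(Δφ/2) + cos φ₁ cos φ₂ sin²(Δλ/2) = 0.000017
c = 2·arcsin(√a) = 0.008287 rad = 0.4748°
d = R·c = 6370 × 0.008287 = 52.8 km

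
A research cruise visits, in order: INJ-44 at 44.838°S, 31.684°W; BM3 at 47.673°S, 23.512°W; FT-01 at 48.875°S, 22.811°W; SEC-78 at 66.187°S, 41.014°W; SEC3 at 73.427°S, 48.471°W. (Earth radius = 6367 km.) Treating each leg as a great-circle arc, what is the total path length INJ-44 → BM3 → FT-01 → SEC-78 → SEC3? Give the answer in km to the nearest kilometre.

INJ-44→BM3: c = 0.110259 rad, d = 702.02 km
BM3→FT-01: c = 0.022504 rad, d = 143.28 km
FT-01→SEC-78: c = 0.344012 rad, d = 2190.32 km
SEC-78→SEC3: c = 0.133869 rad, d = 852.34 km
Total = 702.02 + 143.28 + 2190.32 + 852.34 = 3887.96 km

3888 km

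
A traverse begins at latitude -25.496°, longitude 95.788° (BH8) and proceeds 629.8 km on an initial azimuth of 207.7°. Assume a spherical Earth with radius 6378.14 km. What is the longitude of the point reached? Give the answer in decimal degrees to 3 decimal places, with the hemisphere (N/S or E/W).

δ = d/R = 629.8/6378.14 = 0.098744 rad
φ₂ = arcsin(sin φ₁ cos δ + cos φ₁ sin δ cos θ)
   = arcsin(-0.43045·0.99513 + 0.90262·0.09858·-0.88539) = -30.47325°
λ₂ = λ₁ + atan2(sin θ sin δ cos φ₁, cos δ − sin φ₁ sin φ₂) = 92.74013°

92.740°E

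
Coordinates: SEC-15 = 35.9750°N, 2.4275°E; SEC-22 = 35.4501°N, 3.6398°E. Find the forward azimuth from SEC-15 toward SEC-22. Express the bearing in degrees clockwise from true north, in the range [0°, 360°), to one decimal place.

Δλ = 1.2123°
y = sin Δλ · cos φ₂ = 0.017235
x = cos φ₁ sin φ₂ − sin φ₁ cos φ₂ cos Δλ = -0.009054
θ = atan2(y, x) = 117.7141° → 117.7141° (mod 360°)

117.7°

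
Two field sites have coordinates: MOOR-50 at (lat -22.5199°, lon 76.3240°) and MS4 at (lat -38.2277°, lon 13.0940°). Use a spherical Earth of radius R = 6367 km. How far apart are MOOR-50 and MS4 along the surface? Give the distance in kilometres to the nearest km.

Δφ = -15.7078°,  Δλ = -63.2300°
a = sin²(Δφ/2) + cos φ₁ cos φ₂ sin²(Δλ/2) = 0.218079
c = 2·arcsin(√a) = 0.971766 rad = 55.6781°
d = R·c = 6367 × 0.971766 = 6187.2 km

6187 km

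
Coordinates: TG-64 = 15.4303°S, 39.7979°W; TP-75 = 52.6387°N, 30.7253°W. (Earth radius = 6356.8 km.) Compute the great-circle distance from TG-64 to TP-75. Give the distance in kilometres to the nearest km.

Δφ = 68.0690°,  Δλ = 9.0726°
a = sin²(Δφ/2) + cos φ₁ cos φ₂ sin²(Δλ/2) = 0.316914
c = 2·arcsin(√a) = 1.195905 rad = 68.5203°
d = R·c = 6356.8 × 1.195905 = 7602.1 km

7602 km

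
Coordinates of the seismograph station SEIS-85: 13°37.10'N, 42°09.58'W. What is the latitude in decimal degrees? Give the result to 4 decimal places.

13° + 37.10′/60 = 13 + 0.61833 = 13.6183°

13.6183°N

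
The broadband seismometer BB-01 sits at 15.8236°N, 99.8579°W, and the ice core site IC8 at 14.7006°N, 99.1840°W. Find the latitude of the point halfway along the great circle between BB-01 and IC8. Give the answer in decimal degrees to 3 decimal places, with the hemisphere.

15.262°N

Bx = cos φ₂ cos Δλ = 0.967198,  By = cos φ₂ sin Δλ = 0.011376
φₘ = atan2(sin φ₁ + sin φ₂, √((cos φ₁ + Bx)² + By²)) = 15.26235°
λₘ = λ₁ + atan2(By, cos φ₁ + Bx) = -99.52005°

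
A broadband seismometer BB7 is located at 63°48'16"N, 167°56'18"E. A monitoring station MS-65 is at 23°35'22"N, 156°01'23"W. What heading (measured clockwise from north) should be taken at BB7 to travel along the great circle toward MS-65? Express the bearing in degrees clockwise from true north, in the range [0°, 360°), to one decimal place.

132.2°

BB7: φ = +63.80444°, λ = +167.93833°
MS-65: φ = +23.58944°, λ = -156.02306°
Δλ = 36.0386°
y = sin Δλ · cos φ₂ = 0.539167
x = cos φ₁ sin φ₂ − sin φ₁ cos φ₂ cos Δλ = -0.488284
θ = atan2(y, x) = 132.1648° → 132.1648° (mod 360°)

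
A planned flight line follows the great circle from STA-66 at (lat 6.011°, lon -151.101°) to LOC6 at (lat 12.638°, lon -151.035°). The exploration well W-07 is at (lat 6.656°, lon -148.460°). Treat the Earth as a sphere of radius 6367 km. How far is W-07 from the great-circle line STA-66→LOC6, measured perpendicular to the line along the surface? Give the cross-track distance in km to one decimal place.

290.8 km

δ₁₃ = central angle STA-66→W-07 = 0.047175 rad  (haversine)
θ₁₃ = bearing STA-66→W-07 = 76.051°,  θ₁₂ = bearing STA-66→LOC6 = 0.558°
dₓₜ = R·arcsin(sin δ₁₃ · sin(θ₁₃ − θ₁₂)) = 6367·arcsin(0.04716·sin(75.493°)) = 290.782 km
|dₓₜ| = 290.782 km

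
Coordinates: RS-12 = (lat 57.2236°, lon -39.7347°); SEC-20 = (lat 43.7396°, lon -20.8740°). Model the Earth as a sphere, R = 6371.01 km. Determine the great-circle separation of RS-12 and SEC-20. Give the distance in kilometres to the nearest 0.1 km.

Δφ = -13.4840°,  Δλ = 18.8607°
a = sin²(Δφ/2) + cos φ₁ cos φ₂ sin²(Δλ/2) = 0.024283
c = 2·arcsin(√a) = 0.312934 rad = 17.9298°
d = R·c = 6371.01 × 0.312934 = 1993.7 km

1993.7 km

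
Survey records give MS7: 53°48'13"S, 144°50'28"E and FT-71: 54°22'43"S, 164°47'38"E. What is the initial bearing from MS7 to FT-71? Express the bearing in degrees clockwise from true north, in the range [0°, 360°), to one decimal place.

MS7: φ = -53.80361°, λ = +144.84111°
FT-71: φ = -54.37861°, λ = +164.79389°
Δλ = 19.9528°
y = sin Δλ · cos φ₂ = 0.198750
x = cos φ₁ sin φ₂ − sin φ₁ cos φ₂ cos Δλ = -0.038249
θ = atan2(y, x) = 100.8931° → 100.8931° (mod 360°)

100.9°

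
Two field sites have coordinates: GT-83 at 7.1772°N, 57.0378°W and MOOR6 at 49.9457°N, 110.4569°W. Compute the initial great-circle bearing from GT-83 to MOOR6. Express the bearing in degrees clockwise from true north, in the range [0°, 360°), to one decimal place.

Δλ = -53.4191°
y = sin Δλ · cos φ₂ = -0.516752
x = cos φ₁ sin φ₂ − sin φ₁ cos φ₂ cos Δλ = 0.711523
θ = atan2(y, x) = -35.9895° → 324.0105° (mod 360°)

324.0°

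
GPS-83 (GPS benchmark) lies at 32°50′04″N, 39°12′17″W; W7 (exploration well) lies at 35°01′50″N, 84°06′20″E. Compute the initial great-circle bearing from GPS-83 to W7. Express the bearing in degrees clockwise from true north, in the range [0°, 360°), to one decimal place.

GPS-83: φ = +32.83444°, λ = -39.20472°
W7: φ = +35.03056°, λ = +84.10556°
Δλ = 123.3103°
y = sin Δλ · cos φ₂ = 0.684317
x = cos φ₁ sin φ₂ − sin φ₁ cos φ₂ cos Δλ = 0.726136
θ = atan2(y, x) = 43.3017° → 43.3017° (mod 360°)

43.3°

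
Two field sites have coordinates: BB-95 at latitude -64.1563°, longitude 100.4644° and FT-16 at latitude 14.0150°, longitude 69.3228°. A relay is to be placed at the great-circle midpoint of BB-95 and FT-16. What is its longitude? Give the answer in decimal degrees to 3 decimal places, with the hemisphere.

78.849°E

Bx = cos φ₂ cos Δλ = 0.830414,  By = cos φ₂ sin Δλ = -0.501760
φₘ = atan2(sin φ₁ + sin φ₂, √((cos φ₁ + Bx)² + By²)) = -25.77743°
λₘ = λ₁ + atan2(By, cos φ₁ + Bx) = 78.84937°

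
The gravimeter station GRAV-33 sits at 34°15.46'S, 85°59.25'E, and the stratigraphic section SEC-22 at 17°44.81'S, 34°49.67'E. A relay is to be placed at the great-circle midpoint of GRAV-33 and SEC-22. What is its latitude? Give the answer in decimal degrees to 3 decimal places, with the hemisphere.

28.390°S

GRAV-33: φ = -34.25767°, λ = +85.98750°
SEC-22: φ = -17.74683°, λ = +34.82783°
Bx = cos φ₂ cos Δλ = 0.597308,  By = cos φ₂ sin Δλ = -0.741831
φₘ = atan2(sin φ₁ + sin φ₂, √((cos φ₁ + Bx)² + By²)) = -28.39018°
λₘ = λ₁ + atan2(By, cos φ₁ + Bx) = 58.46736°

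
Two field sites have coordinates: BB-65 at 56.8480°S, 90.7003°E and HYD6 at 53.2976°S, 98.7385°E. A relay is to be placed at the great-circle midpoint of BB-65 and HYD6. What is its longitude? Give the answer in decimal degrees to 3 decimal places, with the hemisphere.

94.898°E

Bx = cos φ₂ cos Δλ = 0.591787,  By = cos φ₂ sin Δλ = 0.083573
φₘ = atan2(sin φ₁ + sin φ₂, √((cos φ₁ + Bx)² + By²)) = -55.13886°
λₘ = λ₁ + atan2(By, cos φ₁ + Bx) = 94.89807°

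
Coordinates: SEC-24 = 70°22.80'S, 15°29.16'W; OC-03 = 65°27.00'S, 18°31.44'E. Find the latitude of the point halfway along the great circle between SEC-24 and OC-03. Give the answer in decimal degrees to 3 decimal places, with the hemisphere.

SEC-24: φ = -70.38000°, λ = -15.48600°
OC-03: φ = -65.45000°, λ = +18.52400°
Bx = cos φ₂ cos Δλ = 0.344414,  By = cos φ₂ sin Δλ = 0.232398
φₘ = atan2(sin φ₁ + sin φ₂, √((cos φ₁ + Bx)² + By²)) = -68.78292°
λₘ = λ₁ + atan2(By, cos φ₁ + Bx) = 3.37743°

68.783°S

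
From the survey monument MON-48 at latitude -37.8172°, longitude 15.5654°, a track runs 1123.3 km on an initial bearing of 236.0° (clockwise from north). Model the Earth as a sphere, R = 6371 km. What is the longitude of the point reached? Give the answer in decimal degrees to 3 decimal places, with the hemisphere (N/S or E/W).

δ = d/R = 1123.3/6371 = 0.176315 rad
φ₂ = arcsin(sin φ₁ cos δ + cos φ₁ sin δ cos θ)
   = arcsin(-0.61314·0.98450 + 0.78997·0.17540·-0.55919) = -42.93137°
λ₂ = λ₁ + atan2(sin θ sin δ cos φ₁, cos δ − sin φ₁ sin φ₂) = 4.10980°

4.110°E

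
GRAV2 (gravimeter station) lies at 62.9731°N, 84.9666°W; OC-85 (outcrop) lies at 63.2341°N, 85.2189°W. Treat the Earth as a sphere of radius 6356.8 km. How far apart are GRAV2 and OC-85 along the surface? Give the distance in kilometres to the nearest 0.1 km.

31.6 km

Δφ = 0.2610°,  Δλ = -0.2523°
a = sin²(Δφ/2) + cos φ₁ cos φ₂ sin²(Δλ/2) = 0.000006
c = 2·arcsin(√a) = 0.004972 rad = 0.2849°
d = R·c = 6356.8 × 0.004972 = 31.6 km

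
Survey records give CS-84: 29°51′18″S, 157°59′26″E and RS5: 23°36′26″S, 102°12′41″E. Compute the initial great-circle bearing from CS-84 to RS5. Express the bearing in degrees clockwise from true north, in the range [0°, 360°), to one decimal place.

263.2°

CS-84: φ = -29.85500°, λ = +157.99056°
RS5: φ = -23.60722°, λ = +102.21139°
Δλ = -55.7792°
y = sin Δλ · cos φ₂ = -0.757677
x = cos φ₁ sin φ₂ − sin φ₁ cos φ₂ cos Δλ = -0.090789
θ = atan2(y, x) = -96.8329° → 263.1671° (mod 360°)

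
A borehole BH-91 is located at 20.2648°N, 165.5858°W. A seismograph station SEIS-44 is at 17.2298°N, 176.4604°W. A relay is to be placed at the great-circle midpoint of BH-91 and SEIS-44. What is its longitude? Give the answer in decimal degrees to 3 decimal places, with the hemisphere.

171.072°W

Bx = cos φ₂ cos Δλ = 0.937973,  By = cos φ₂ sin Δλ = -0.180194
φₘ = atan2(sin φ₁ + sin φ₂, √((cos φ₁ + Bx)² + By²)) = 18.82607°
λₘ = λ₁ + atan2(By, cos φ₁ + Bx) = -171.07214°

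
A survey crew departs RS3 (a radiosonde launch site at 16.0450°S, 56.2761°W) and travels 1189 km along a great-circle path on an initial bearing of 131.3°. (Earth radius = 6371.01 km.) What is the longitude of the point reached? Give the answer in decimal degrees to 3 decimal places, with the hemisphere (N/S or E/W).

δ = d/R = 1189/6371.01 = 0.186627 rad
φ₂ = arcsin(sin φ₁ cos δ + cos φ₁ sin δ cos θ)
   = arcsin(-0.27639·0.98264 + 0.96104·0.18555·-0.66000) = -22.90987°
λ₂ = λ₁ + atan2(sin θ sin δ cos φ₁, cos δ − sin φ₁ sin φ₂) = -47.57205°

47.572°W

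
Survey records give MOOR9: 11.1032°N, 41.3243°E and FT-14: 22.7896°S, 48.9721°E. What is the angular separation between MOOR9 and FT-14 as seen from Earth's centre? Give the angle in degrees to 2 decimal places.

34.71°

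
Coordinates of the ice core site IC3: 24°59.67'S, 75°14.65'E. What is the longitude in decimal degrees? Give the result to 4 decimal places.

75° + 14.65′/60 = 75 + 0.24417 = 75.2442°

75.2442°E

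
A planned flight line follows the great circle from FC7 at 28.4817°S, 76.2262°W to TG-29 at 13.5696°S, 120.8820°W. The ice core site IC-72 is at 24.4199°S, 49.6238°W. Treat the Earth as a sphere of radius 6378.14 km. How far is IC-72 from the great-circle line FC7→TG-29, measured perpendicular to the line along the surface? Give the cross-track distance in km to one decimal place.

619.7 km

δ₁₃ = central angle FC7→IC-72 = 0.420804 rad  (haversine)
θ₁₃ = bearing FC7→IC-72 = 86.510°,  θ₁₂ = bearing FC7→TG-29 = 280.248°
dₓₜ = R·arcsin(sin δ₁₃ · sin(θ₁₃ − θ₁₂)) = 6378.14·arcsin(0.40849·sin(-193.738°)) = 619.710 km
|dₓₜ| = 619.710 km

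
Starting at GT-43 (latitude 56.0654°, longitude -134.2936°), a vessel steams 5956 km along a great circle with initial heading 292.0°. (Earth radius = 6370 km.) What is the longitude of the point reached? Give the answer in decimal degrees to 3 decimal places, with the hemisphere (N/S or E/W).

141.935°E

δ = d/R = 5956/6370 = 0.935008 rad
φ₂ = arcsin(sin φ₁ cos δ + cos φ₁ sin δ cos θ)
   = arcsin(0.82968·0.59381 + 0.55825·0.80460·0.37461) = 41.37100°
λ₂ = λ₁ + atan2(sin θ sin δ cos φ₁, cos δ − sin φ₁ sin φ₂) = 141.93508°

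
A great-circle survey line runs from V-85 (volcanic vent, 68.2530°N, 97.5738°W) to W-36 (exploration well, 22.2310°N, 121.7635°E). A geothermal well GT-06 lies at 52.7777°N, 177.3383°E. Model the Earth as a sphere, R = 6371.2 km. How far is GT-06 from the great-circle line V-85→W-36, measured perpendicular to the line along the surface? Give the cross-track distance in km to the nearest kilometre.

2221 km

δ₁₃ = central angle V-85→GT-06 = 0.709308 rad  (haversine)
θ₁₃ = bearing V-85→GT-06 = 292.279°,  θ₁₂ = bearing V-85→W-36 = 323.917°
dₓₜ = R·arcsin(sin δ₁₃ · sin(θ₁₃ − θ₁₂)) = 6371.2·arcsin(0.65131·sin(-31.638°)) = -2221.420 km
|dₓₜ| = 2221.420 km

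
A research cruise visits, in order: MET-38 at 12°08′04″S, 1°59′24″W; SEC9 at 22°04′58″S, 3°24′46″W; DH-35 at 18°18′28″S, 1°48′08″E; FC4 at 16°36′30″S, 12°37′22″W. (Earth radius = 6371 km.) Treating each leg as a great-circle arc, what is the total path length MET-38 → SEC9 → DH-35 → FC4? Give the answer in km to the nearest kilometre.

3345 km

MET-38: φ = -12.13444°, λ = -1.99000°
SEC9: φ = -22.08278°, λ = -3.41278°
DH-35: φ = -18.30778°, λ = +1.80222°
FC4: φ = -16.60833°, λ = -12.62278°
MET-38→SEC9: c = 0.175240 rad, d = 1116.46 km
SEC9→DH-35: c = 0.107860 rad, d = 687.18 km
DH-35→FC4: c = 0.241923 rad, d = 1541.29 km
Total = 1116.46 + 687.18 + 1541.29 = 3344.93 km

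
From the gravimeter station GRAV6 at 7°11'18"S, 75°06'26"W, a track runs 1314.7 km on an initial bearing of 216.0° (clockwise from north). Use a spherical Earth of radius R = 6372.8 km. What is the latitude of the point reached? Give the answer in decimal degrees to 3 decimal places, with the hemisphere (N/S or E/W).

16.672°S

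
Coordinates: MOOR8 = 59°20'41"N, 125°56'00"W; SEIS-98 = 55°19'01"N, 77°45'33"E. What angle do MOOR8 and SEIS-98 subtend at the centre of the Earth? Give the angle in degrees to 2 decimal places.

MOOR8: φ = +59.34472°, λ = -125.93333°
SEIS-98: φ = +55.31694°, λ = +77.75917°
Δφ = -4.0278°,  Δλ = -156.3075°
a = sin²(Δφ/2) + cos φ₁ cos φ₂ sin²(Δλ/2) = 0.279143
c = 2·arcsin(√a) = 1.113289 rad = 63.7868°

63.79°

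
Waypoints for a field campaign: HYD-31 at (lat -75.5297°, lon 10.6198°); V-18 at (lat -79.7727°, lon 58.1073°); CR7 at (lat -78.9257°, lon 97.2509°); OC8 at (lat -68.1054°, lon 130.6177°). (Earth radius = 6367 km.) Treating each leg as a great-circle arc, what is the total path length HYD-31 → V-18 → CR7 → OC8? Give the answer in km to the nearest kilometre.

HYD-31→V-18: c = 0.185342 rad, d = 1180.07 km
V-18→CR7: c = 0.124688 rad, d = 793.89 km
CR7→OC8: c = 0.243856 rad, d = 1552.63 km
Total = 1180.07 + 793.89 + 1552.63 = 3526.59 km

3527 km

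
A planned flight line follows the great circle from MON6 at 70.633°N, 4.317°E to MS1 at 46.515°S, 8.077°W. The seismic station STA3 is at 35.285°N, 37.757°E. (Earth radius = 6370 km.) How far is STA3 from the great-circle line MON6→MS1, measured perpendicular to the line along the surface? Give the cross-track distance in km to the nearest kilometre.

3473 km

δ₁₃ = central angle MON6→STA3 = 0.690633 rad  (haversine)
θ₁₃ = bearing MON6→STA3 = 135.079°,  θ₁₂ = bearing MON6→MS1 = 189.585°
dₓₜ = R·arcsin(sin δ₁₃ · sin(θ₁₃ − θ₁₂)) = 6370·arcsin(0.63703·sin(-54.506°)) = -3473.387 km
|dₓₜ| = 3473.387 km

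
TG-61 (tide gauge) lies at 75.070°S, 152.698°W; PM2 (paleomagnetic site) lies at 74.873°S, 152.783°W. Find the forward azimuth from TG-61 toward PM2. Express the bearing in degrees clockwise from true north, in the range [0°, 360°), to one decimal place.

353.6°

Δλ = -0.0850°
y = sin Δλ · cos φ₂ = -0.000387
x = cos φ₁ sin φ₂ − sin φ₁ cos φ₂ cos Δλ = 0.003438
θ = atan2(y, x) = -6.4248° → 353.5752° (mod 360°)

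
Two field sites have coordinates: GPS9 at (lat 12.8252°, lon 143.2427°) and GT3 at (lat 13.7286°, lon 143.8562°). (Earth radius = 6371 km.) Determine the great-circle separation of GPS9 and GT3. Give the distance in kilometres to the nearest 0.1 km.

Δφ = 0.9034°,  Δλ = 0.6135°
a = sin²(Δφ/2) + cos φ₁ cos φ₂ sin²(Δλ/2) = 0.000089
c = 2·arcsin(√a) = 0.018900 rad = 1.0829°
d = R·c = 6371 × 0.018900 = 120.4 km

120.4 km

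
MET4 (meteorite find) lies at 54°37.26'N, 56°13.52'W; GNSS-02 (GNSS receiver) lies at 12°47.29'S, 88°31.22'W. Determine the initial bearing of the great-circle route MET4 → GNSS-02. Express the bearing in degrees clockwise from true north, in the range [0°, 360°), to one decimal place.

213.1°

MET4: φ = +54.62100°, λ = -56.22533°
GNSS-02: φ = -12.78817°, λ = -88.52033°
Δλ = -32.2950°
y = sin Δλ · cos φ₂ = -0.521026
x = cos φ₁ sin φ₂ − sin φ₁ cos φ₂ cos Δλ = -0.800274
θ = atan2(y, x) = -146.9335° → 213.0665° (mod 360°)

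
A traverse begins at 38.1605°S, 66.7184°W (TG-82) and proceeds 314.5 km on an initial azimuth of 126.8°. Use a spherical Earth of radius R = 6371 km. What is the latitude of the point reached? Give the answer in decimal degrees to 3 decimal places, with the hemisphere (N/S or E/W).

δ = d/R = 314.5/6371 = 0.049364 rad
φ₂ = arcsin(sin φ₁ cos δ + cos φ₁ sin δ cos θ)
   = arcsin(-0.61787·0.99878 + 0.78628·0.04934·-0.59902) = -39.81830°
λ₂ = λ₁ + atan2(sin θ sin δ cos φ₁, cos δ − sin φ₁ sin φ₂) = -63.76969°

39.818°S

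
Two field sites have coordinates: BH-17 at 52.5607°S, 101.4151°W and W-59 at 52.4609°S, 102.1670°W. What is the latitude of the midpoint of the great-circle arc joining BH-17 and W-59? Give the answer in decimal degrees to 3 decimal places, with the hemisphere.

Bx = cos φ₂ cos Δλ = 0.609250,  By = cos φ₂ sin Δλ = -0.007996
φₘ = atan2(sin φ₁ + sin φ₂, √((cos φ₁ + Bx)² + By²)) = -52.51140°
λₘ = λ₁ + atan2(By, cos φ₁ + Bx) = -101.79148°

52.511°S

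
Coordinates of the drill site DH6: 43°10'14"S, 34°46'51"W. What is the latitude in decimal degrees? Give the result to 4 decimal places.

43.1706°S

43° + 10′/60 + 14″/3600 = 43 + 0.16667 + 0.00389 = 43.1706°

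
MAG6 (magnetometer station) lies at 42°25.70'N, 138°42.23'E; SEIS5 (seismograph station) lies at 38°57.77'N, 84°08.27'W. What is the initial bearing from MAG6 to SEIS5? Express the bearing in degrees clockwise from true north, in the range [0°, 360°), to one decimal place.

MAG6: φ = +42.42833°, λ = +138.70383°
SEIS5: φ = +38.96283°, λ = -84.13783°
Δλ = 137.1583°
y = sin Δλ · cos φ₂ = 0.528717
x = cos φ₁ sin φ₂ − sin φ₁ cos φ₂ cos Δλ = 0.848791
θ = atan2(y, x) = 31.9190° → 31.9190° (mod 360°)

31.9°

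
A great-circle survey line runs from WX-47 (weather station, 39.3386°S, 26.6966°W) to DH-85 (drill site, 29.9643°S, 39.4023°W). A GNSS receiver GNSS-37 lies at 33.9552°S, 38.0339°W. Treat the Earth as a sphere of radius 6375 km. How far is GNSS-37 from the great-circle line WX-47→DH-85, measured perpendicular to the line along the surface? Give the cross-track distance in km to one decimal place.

222.4 km

δ₁₃ = central angle WX-47→GNSS-37 = 0.184266 rad  (haversine)
θ₁₃ = bearing WX-47→GNSS-37 = 297.133°,  θ₁₂ = bearing WX-47→DH-85 = 308.105°
dₓₜ = R·arcsin(sin δ₁₃ · sin(θ₁₃ − θ₁₂)) = 6375·arcsin(0.18322·sin(-10.973°)) = -222.380 km
|dₓₜ| = 222.380 km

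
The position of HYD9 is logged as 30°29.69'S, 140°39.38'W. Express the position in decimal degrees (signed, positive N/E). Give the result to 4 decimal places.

-30.4948°, -140.6563°

lat: 30.4948° S → -30.4948°
lon: 140.6563° W → -140.6563°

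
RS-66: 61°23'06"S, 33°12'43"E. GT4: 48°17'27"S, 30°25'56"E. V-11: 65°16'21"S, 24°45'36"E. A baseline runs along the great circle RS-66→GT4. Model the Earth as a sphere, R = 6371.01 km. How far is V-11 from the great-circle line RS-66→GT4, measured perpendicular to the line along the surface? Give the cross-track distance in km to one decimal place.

452.8 km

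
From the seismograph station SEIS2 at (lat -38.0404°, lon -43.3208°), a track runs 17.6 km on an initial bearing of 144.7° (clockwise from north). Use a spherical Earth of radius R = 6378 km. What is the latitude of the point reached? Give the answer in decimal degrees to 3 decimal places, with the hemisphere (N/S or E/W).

38.169°S

δ = d/R = 17.6/6378 = 0.002759 rad
φ₂ = arcsin(sin φ₁ cos δ + cos φ₁ sin δ cos θ)
   = arcsin(-0.61622·1.00000 + 0.78758·0.00276·-0.81614) = -38.16938°
λ₂ = λ₁ + atan2(sin θ sin δ cos φ₁, cos δ − sin φ₁ sin φ₂) = -43.20459°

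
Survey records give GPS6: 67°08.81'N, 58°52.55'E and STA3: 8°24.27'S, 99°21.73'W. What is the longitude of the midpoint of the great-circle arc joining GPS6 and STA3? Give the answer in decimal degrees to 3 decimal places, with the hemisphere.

86.460°W

GPS6: φ = +67.14683°, λ = +58.87583°
STA3: φ = -8.40450°, λ = -99.36217°
Bx = cos φ₂ cos Δλ = -0.918758,  By = cos φ₂ sin Δλ = -0.366770
φₘ = atan2(sin φ₁ + sin φ₂, √((cos φ₁ + Bx)² + By²)) = 50.24981°
λₘ = λ₁ + atan2(By, cos φ₁ + Bx) = -86.45975°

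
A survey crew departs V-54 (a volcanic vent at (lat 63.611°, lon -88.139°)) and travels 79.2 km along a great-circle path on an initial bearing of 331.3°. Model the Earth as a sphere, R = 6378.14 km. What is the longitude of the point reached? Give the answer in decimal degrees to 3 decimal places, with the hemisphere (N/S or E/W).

δ = d/R = 79.2/6378.14 = 0.012417 rad
φ₂ = arcsin(sin φ₁ cos δ + cos φ₁ sin δ cos θ)
   = arcsin(0.89580·0.99992 + 0.44446·0.01242·0.87715) = 64.23296°
λ₂ = λ₁ + atan2(sin θ sin δ cos φ₁, cos δ − sin φ₁ sin φ₂) = -88.92495°

88.925°W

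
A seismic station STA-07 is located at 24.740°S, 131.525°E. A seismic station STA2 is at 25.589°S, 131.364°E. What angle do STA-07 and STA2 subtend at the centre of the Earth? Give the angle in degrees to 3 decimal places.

0.861°

Δφ = -0.8490°,  Δλ = -0.1610°
a = sin²(Δφ/2) + cos φ₁ cos φ₂ sin²(Δλ/2) = 0.000057
c = 2·arcsin(√a) = 0.015035 rad = 0.8614°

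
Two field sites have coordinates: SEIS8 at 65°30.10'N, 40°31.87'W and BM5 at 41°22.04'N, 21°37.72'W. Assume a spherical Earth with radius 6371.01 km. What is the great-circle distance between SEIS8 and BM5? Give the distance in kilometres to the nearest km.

SEIS8: φ = +65.50167°, λ = -40.53117°
BM5: φ = +41.36733°, λ = -21.62867°
Δφ = -24.1343°,  Δλ = 18.9025°
a = sin²(Δφ/2) + cos φ₁ cos φ₂ sin²(Δλ/2) = 0.052097
c = 2·arcsin(√a) = 0.460554 rad = 26.3878°
d = R·c = 6371.01 × 0.460554 = 2934.2 km

2934 km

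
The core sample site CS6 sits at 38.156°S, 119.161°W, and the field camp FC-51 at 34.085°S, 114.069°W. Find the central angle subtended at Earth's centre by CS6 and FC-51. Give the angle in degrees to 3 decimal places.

5.785°

Δφ = 4.0710°,  Δλ = 5.0920°
a = sin²(Δφ/2) + cos φ₁ cos φ₂ sin²(Δλ/2) = 0.002547
c = 2·arcsin(√a) = 0.100972 rad = 5.7853°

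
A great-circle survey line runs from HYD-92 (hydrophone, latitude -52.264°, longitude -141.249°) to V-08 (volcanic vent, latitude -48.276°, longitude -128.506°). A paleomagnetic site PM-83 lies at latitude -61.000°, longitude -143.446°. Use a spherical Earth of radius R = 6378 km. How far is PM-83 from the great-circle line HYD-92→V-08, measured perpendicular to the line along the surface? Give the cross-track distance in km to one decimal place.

δ₁₃ = central angle HYD-92→PM-83 = 0.153901 rad  (haversine)
θ₁₃ = bearing HYD-92→PM-83 = 186.964°,  θ₁₂ = bearing HYD-92→V-08 = 68.922°
dₓₜ = R·arcsin(sin δ₁₃ · sin(θ₁₃ − θ₁₂)) = 6378·arcsin(0.15329·sin(118.042°)) = 865.586 km
|dₓₜ| = 865.586 km

865.6 km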